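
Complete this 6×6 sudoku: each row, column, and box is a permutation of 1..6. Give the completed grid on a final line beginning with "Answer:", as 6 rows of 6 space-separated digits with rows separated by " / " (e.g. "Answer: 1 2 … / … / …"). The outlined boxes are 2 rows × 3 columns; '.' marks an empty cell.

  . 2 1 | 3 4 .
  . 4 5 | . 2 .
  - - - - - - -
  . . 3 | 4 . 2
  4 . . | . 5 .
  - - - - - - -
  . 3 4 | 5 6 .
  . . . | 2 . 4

Step 1. [r3c5∈{1}] r3c5 is down to just 1 ⇒ r3c5=1.
Step 2. [r1c1∈{6}] r1c1 has the single candidate 6, so r1c1=6.
Step 3. [r3c2∈{5,6}] row 3 places 6 nowhere but r3c2 ⇒ r3c2=6.
Step 4. [r2c4∈{1,6}] across col 4, 1 lands solely at r2c4, so r2c4=1.
Step 5. [r6c2∈{1,5}] across col 2, 5 lands solely at r6c2. So r6c2=5.
Step 6. [r4c4∈{6}] r4c4's peers cover all but 6 ⇒ r4c4=6.
Step 7. [r5c1∈{1,2}] row 5 places 2 nowhere but r5c1, so r5c1=2.
Step 8. [r6c3∈{6}] r6c3 is down to just 6, so r6c3=6.
Step 9. [r4c2∈{1}] nothing but 1 survives at r4c2, so r4c2=1.
Step 10. [r4c3∈{2}] r4c3 has the single candidate 2, so r4c3=2.
Step 11. [r1c6∈{5}] r1c6's peers cover all but 5, so r1c6=5.
Step 12. [r6c1∈{1}] r6c1's peers cover all but 1. So r6c1=1.
Step 13. [r5c6∈{1}] r5c6 has the single candidate 1 ⇒ r5c6=1.
Step 14. [r6c5∈{3}] r6c5's peers cover all but 3. So r6c5=3.
Step 15. [r3c1∈{5}] r3c1 is down to just 5, so r3c1=5.
Step 16. [r2c1∈{3}] r2c1 has the single candidate 3, so r2c1=3.
Step 17. [r4c6∈{3}] r4c6 is down to just 3. So r4c6=3.
Step 18. [r2c6∈{6}] r2c6 is down to just 6, so r2c6=6.

Answer: 6 2 1 3 4 5 / 3 4 5 1 2 6 / 5 6 3 4 1 2 / 4 1 2 6 5 3 / 2 3 4 5 6 1 / 1 5 6 2 3 4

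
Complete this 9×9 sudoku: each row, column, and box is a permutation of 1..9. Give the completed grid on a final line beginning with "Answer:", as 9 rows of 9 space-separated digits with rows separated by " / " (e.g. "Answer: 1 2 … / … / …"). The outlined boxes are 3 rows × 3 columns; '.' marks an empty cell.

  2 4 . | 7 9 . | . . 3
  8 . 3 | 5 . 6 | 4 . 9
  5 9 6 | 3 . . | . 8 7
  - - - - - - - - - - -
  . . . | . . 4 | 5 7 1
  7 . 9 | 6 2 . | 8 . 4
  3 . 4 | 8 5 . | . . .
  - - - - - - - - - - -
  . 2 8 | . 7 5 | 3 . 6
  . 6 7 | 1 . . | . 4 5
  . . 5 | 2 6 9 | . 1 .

Step 1. [r2c5∈{1}] r2c5 is down to just 1. So r2c5=1.
Step 2. [r8c7∈{2,9}] in row 8, 2 fits only at r8c7 ⇒ r8c7=2.
Step 3. [r6c7∈{6,9}] r6c7 is the only open cell in col 7 admitting 9. So r6c7=9.
Step 4. [r1c7∈{1,6}] in col 7, 6 fits only at r1c7. So r1c7=6.
Step 5. [r7c1∈{1,4,9}] r7c1 is the only open cell in row 7 admitting 1, so r7c1=1.
Step 6. [r4c5∈{3}] r4c5 has the single candidate 3. So r4c5=3.
Step 7. [r6c2∈{1}] r6c2's peers cover all but 1. So r6c2=1.
Step 8. [r2c8∈{2}] nothing but 2 survives at r2c8. So r2c8=2.
Step 9. [r8c5∈{8}] r8c5's peers cover all but 8 ⇒ r8c5=8.
Step 10. [r3c7∈{1}] nothing but 1 survives at r3c7 ⇒ r3c7=1.
Step 11. [r4c1∈{6}] r4c1 is down to just 6 ⇒ r4c1=6.
Step 12. [r3c5∈{4}] r3c5 has the single candidate 4, so r3c5=4.
Step 13. [r9c2∈{3}] nothing but 3 survives at r9c2, so r9c2=3.
Step 14. [r7c8∈{9}] nothing but 9 survives at r7c8 ⇒ r7c8=9.
Step 15. [r4c2∈{8}] r4c2 has the single candidate 8, so r4c2=8.
Step 16. [r2c2∈{7}] r2c2 has the single candidate 7. So r2c2=7.
Step 17. [r5c8∈{3}] r5c8 has the single candidate 3 ⇒ r5c8=3.
Step 18. [r9c9∈{8}] r9c9 has the single candidate 8 ⇒ r9c9=8.
Step 19. [r9c1∈{4}] only 4 remains possible at r9c1. So r9c1=4.
Step 20. [r4c4∈{9}] r4c4 has the single candidate 9 ⇒ r4c4=9.
Step 21. [r6c6∈{7}] nothing but 7 survives at r6c6, so r6c6=7.
Step 22. [r8c1∈{9}] r8c1 has the single candidate 9 ⇒ r8c1=9.
Step 23. [r6c9∈{2}] r6c9 has the single candidate 2 ⇒ r6c9=2.
Step 24. [r1c3∈{1}] nothing but 1 survives at r1c3. So r1c3=1.
Step 25. [r7c4∈{4}] nothing but 4 survives at r7c4, so r7c4=4.
Step 26. [r1c8∈{5}] only 5 remains possible at r1c8. So r1c8=5.
Step 27. [r3c6∈{2}] r3c6's peers cover all but 2 ⇒ r3c6=2.
Step 28. [r6c8∈{6}] r6c8 is down to just 6, so r6c8=6.
Step 29. [r8c6∈{3}] r8c6's peers cover all but 3. So r8c6=3.
Step 30. [r4c3∈{2}] nothing but 2 survives at r4c3 ⇒ r4c3=2.
Step 31. [r5c6∈{1}] r5c6 has the single candidate 1, so r5c6=1.
Step 32. [r1c6∈{8}] only 8 remains possible at r1c6. So r1c6=8.
Step 33. [r9c7∈{7}] nothing but 7 survives at r9c7 ⇒ r9c7=7.
Step 34. [r5c2∈{5}] only 5 remains possible at r5c2. So r5c2=5.

Answer: 2 4 1 7 9 8 6 5 3 / 8 7 3 5 1 6 4 2 9 / 5 9 6 3 4 2 1 8 7 / 6 8 2 9 3 4 5 7 1 / 7 5 9 6 2 1 8 3 4 / 3 1 4 8 5 7 9 6 2 / 1 2 8 4 7 5 3 9 6 / 9 6 7 1 8 3 2 4 5 / 4 3 5 2 6 9 7 1 8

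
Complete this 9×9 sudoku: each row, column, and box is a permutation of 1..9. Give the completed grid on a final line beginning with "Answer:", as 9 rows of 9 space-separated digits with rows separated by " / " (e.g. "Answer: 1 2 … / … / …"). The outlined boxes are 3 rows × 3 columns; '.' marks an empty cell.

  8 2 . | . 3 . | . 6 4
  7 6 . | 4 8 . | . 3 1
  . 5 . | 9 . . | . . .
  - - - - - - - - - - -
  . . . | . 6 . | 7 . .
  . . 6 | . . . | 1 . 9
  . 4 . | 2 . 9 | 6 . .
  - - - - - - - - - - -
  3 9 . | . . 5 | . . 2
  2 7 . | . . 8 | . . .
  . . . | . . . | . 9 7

Step 1. [r5c1∈{5}] only 5 remains possible at r5c1, so r5c1=5.
Step 2. [r6c1∈{1}] r6c1's peers cover all but 1 ⇒ r6c1=1.
Step 3. [r9c2∈{1,8}] 1 has one home in col 2: r9c2 ⇒ r9c2=1.
Step 4. [r2c7∈{2,5,9}] 5 has one home in row 2: r2c7, so r2c7=5.
Step 5. [r7c4∈{1,6,7}] row 7 places 6 nowhere but r7c4 ⇒ r7c4=6.
Step 6. [r7c5∈{1,4,7}] r7c5 is the only open cell in row 7 admitting 7. So r7c5=7.
Step 7. [r5c5∈{4}] only 4 remains possible at r5c5. So r5c5=4.
Step 8. [r9c6∈{2,3,4}] r9c6 is the only open cell in col 6 admitting 4 ⇒ r9c6=4.
Step 9. [r4c8∈{2,4,5,8}] 4 has one home in row 4: r4c8. So r4c8=4.
Step 10. [r3c3∈{1,3,4}] across row 3, 3 lands solely at r3c3, so r3c3=3.
Step 11. [r9c4∈{3}] r9c4's peers cover all but 3. So r9c4=3.
Step 12. [r3c7∈{2,8}] 2 has one home in col 7: r3c7. So r3c7=2.
Step 13. [r6c9∈{3,5,8}] across row 6, 3 lands solely at r6c9, so r6c9=3.
Step 14. [r3c5∈{1}] r3c5 is down to just 1. So r3c5=1.
Step 15. [r9c7∈{8}] r9c7 has the single candidate 8 ⇒ r9c7=8.
Step 16. [r7c3∈{4,8}] row 7 places 8 nowhere but r7c3. So r7c3=8.
Step 17. [r6c8∈{5,8}] across row 6, 8 lands solely at r6c8. So r6c8=8.
Step 18. [r8c8∈{1,5}] 5 has one home in col 8: r8c8. So r8c8=5.
Step 19. [r1c6∈{7}] r1c6's peers cover all but 7. So r1c6=7.
Step 20. [r5c6∈{3}] r5c6's peers cover all but 3, so r5c6=3.
Step 21. [r5c2∈{8}] r5c2 is down to just 8 ⇒ r5c2=8.
Step 22. [r2c3∈{9}] r2c3's peers cover all but 9 ⇒ r2c3=9.
Step 23. [r4c4∈{1,5,8}] row 4 places 8 nowhere but r4c4, so r4c4=8.
Step 24. [r8c3∈{4}] r8c3 is down to just 4, so r8c3=4.
Step 25. [r4c2∈{3}] r4c2's peers cover all but 3. So r4c2=3.
Step 26. [r4c3∈{2}] nothing but 2 survives at r4c3, so r4c3=2.
Step 27. [r9c5∈{2}] r9c5's peers cover all but 2. So r9c5=2.
Step 28. [r7c7∈{4}] only 4 remains possible at r7c7, so r7c7=4.
Step 29. [r5c4∈{7}] r5c4's peers cover all but 7. So r5c4=7.
Step 30. [r8c5∈{9}] r8c5 is down to just 9, so r8c5=9.
Step 31. [r3c6∈{6}] only 6 remains possible at r3c6 ⇒ r3c6=6.
Step 32. [r4c9∈{5}] r4c9 is down to just 5. So r4c9=5.
Step 33. [r9c3∈{5}] r9c3 has the single candidate 5, so r9c3=5.
Step 34. [r1c3∈{1}] nothing but 1 survives at r1c3. So r1c3=1.
Step 35. [r2c6∈{2}] r2c6 is down to just 2. So r2c6=2.
Step 36. [r6c3∈{7}] nothing but 7 survives at r6c3. So r6c3=7.
Step 37. [r1c4∈{5}] r1c4 is down to just 5, so r1c4=5.
Step 38. [r7c8∈{1}] r7c8 is down to just 1. So r7c8=1.
Step 39. [r1c7∈{9}] only 9 remains possible at r1c7, so r1c7=9.
Step 40. [r4c6∈{1}] r4c6 is down to just 1. So r4c6=1.
Step 41. [r8c4∈{1}] r8c4 has the single candidate 1. So r8c4=1.
Step 42. [r5c8∈{2}] nothing but 2 survives at r5c8. So r5c8=2.
Step 43. [r4c1∈{9}] r4c1's peers cover all but 9 ⇒ r4c1=9.
Step 44. [r3c1∈{4}] only 4 remains possible at r3c1 ⇒ r3c1=4.
Step 45. [r8c7∈{3}] r8c7 is down to just 3 ⇒ r8c7=3.
Step 46. [r3c9∈{8}] nothing but 8 survives at r3c9. So r3c9=8.
Step 47. [r8c9∈{6}] only 6 remains possible at r8c9 ⇒ r8c9=6.
Step 48. [r3c8∈{7}] r3c8 has the single candidate 7. So r3c8=7.
Step 49. [r6c5∈{5}] nothing but 5 survives at r6c5 ⇒ r6c5=5.
Step 50. [r9c1∈{6}] nothing but 6 survives at r9c1, so r9c1=6.

Answer: 8 2 1 5 3 7 9 6 4 / 7 6 9 4 8 2 5 3 1 / 4 5 3 9 1 6 2 7 8 / 9 3 2 8 6 1 7 4 5 / 5 8 6 7 4 3 1 2 9 / 1 4 7 2 5 9 6 8 3 / 3 9 8 6 7 5 4 1 2 / 2 7 4 1 9 8 3 5 6 / 6 1 5 3 2 4 8 9 7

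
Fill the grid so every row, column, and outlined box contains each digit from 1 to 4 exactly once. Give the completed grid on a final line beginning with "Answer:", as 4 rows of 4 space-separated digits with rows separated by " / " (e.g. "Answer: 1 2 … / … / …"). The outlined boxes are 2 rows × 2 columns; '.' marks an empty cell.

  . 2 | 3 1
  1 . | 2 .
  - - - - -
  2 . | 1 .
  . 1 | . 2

Step 1. [r1c1∈{4}] r1c1 has the single candidate 4 ⇒ r1c1=4.
Step 2. [r3c2∈{3,4}] r3c2 is the only open cell in col 2 admitting 4. So r3c2=4.
Step 3. [r4c3∈{4}] r4c3 is down to just 4 ⇒ r4c3=4.
Step 4. [r2c2∈{3}] r2c2 has the single candidate 3. So r2c2=3.
Step 5. [r2c4∈{4}] r2c4 has the single candidate 4 ⇒ r2c4=4.
Step 6. [r3c4∈{3}] nothing but 3 survives at r3c4. So r3c4=3.
Step 7. [r4c1∈{3}] r4c1 is down to just 3, so r4c1=3.

Answer: 4 2 3 1 / 1 3 2 4 / 2 4 1 3 / 3 1 4 2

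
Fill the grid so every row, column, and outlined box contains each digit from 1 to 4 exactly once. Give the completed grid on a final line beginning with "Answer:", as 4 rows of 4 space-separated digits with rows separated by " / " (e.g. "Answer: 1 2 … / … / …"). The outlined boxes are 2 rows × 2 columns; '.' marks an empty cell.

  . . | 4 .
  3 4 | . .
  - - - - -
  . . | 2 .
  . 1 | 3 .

Step 1. [r3c4∈{1,4}] row 3 places 1 nowhere but r3c4 ⇒ r3c4=1.
Step 2. [r4c1∈{2,4}] in row 4, 2 fits only at r4c1, so r4c1=2.
Step 3. [r1c2∈{2}] r1c2 is down to just 2. So r1c2=2.
Step 4. [r3c2∈{3}] r3c2 is down to just 3. So r3c2=3.
Step 5. [r1c1∈{1}] only 1 remains possible at r1c1. So r1c1=1.
Step 6. [r2c4∈{2}] r2c4 is down to just 2, so r2c4=2.
Step 7. [r3c1∈{4}] r3c1 has the single candidate 4, so r3c1=4.
Step 8. [r2c3∈{1}] r2c3 has the single candidate 1. So r2c3=1.
Step 9. [r1c4∈{3}] r1c4 is down to just 3. So r1c4=3.
Step 10. [r4c4∈{4}] r4c4 has the single candidate 4, so r4c4=4.

Answer: 1 2 4 3 / 3 4 1 2 / 4 3 2 1 / 2 1 3 4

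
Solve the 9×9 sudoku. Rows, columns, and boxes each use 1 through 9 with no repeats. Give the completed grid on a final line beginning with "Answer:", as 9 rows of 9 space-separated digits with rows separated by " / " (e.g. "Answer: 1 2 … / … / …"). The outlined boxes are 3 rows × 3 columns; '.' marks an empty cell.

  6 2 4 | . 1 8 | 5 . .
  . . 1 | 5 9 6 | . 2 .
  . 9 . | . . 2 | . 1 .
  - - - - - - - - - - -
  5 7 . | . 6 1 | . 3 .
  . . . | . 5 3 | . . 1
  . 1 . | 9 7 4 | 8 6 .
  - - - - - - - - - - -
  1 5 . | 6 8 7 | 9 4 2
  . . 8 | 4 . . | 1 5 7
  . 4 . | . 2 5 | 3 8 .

Step 1. [r5c1∈{2,4,8,9}] col 1 places 4 nowhere but r5c1, so r5c1=4.
Step 2. [r7c3∈{3}] nothing but 3 survives at r7c3. So r7c3=3.
Step 3. [r2c2∈{3,8}] r2c2 is the only open cell in col 2 admitting 3 ⇒ r2c2=3.
Step 4. [r6c3∈{2}] r6c3 is down to just 2, so r6c3=2.
Step 5. [r3c5∈{3,4}] r3c5 is the only open cell in col 5 admitting 4 ⇒ r3c5=4.
Step 6. [r4c3∈{9}] only 9 remains possible at r4c3. So r4c3=9.
Step 7. [r9c9∈{6}] only 6 remains possible at r9c9. So r9c9=6.
Step 8. [r5c2∈{6,8}] 8 has one home in col 2: r5c2 ⇒ r5c2=8.
Step 9. [r4c9∈{4}] r4c9 is down to just 4 ⇒ r4c9=4.
Step 10. [r4c7∈{2}] r4c7 has the single candidate 2 ⇒ r4c7=2.
Step 11. [r5c7∈{7}] r5c7 has the single candidate 7, so r5c7=7.
Step 12. [r2c1∈{7,8}] 7 has one home in row 2: r2c1. So r2c1=7.
Step 13. [r1c9∈{3,9}] col 9 places 9 nowhere but r1c9, so r1c9=9.
Step 14. [r3c9∈{3,8}] r3c9 is the only open cell in col 9 admitting 3. So r3c9=3.
Step 15. [r8c6∈{9}] only 9 remains possible at r8c6. So r8c6=9.
Step 16. [r1c8∈{7}] r1c8 has the single candidate 7, so r1c8=7.
Step 17. [r8c2∈{6}] r8c2 has the single candidate 6, so r8c2=6.
Step 18. [r3c7∈{6}] r3c7 has the single candidate 6, so r3c7=6.
Step 19. [r4c4∈{8}] r4c4's peers cover all but 8. So r4c4=8.
Step 20. [r5c8∈{9}] r5c8 is down to just 9 ⇒ r5c8=9.
Step 21. [r2c7∈{4}] nothing but 4 survives at r2c7, so r2c7=4.
Step 22. [r5c3∈{6}] r5c3 is down to just 6. So r5c3=6.
Step 23. [r6c9∈{5}] r6c9 has the single candidate 5 ⇒ r6c9=5.
Step 24. [r3c4∈{7}] nothing but 7 survives at r3c4, so r3c4=7.
Step 25. [r9c3∈{7}] only 7 remains possible at r9c3 ⇒ r9c3=7.
Step 26. [r5c4∈{2}] r5c4 is down to just 2. So r5c4=2.
Step 27. [r2c9∈{8}] only 8 remains possible at r2c9, so r2c9=8.
Step 28. [r8c5∈{3}] r8c5 has the single candidate 3 ⇒ r8c5=3.
Step 29. [r3c1∈{8}] only 8 remains possible at r3c1. So r3c1=8.
Step 30. [r9c1∈{9}] only 9 remains possible at r9c1 ⇒ r9c1=9.
Step 31. [r1c4∈{3}] r1c4's peers cover all but 3 ⇒ r1c4=3.
Step 32. [r9c4∈{1}] r9c4's peers cover all but 1. So r9c4=1.
Step 33. [r3c3∈{5}] r3c3's peers cover all but 5 ⇒ r3c3=5.
Step 34. [r8c1∈{2}] only 2 remains possible at r8c1, so r8c1=2.
Step 35. [r6c1∈{3}] r6c1's peers cover all but 3, so r6c1=3.

Answer: 6 2 4 3 1 8 5 7 9 / 7 3 1 5 9 6 4 2 8 / 8 9 5 7 4 2 6 1 3 / 5 7 9 8 6 1 2 3 4 / 4 8 6 2 5 3 7 9 1 / 3 1 2 9 7 4 8 6 5 / 1 5 3 6 8 7 9 4 2 / 2 6 8 4 3 9 1 5 7 / 9 4 7 1 2 5 3 8 6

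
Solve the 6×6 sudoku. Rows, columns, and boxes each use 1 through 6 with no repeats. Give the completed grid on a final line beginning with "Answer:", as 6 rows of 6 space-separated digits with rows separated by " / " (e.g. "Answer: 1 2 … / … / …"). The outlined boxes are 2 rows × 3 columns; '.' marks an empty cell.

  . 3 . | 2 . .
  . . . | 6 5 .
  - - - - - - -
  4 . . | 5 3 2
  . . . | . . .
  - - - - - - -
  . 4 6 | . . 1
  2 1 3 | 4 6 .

Step 1. [r2c1∈{1}] only 1 remains possible at r2c1, so r2c1=1.
Step 2. [r4c2∈{2,5,6}] 5 has one home in col 2: r4c2. So r4c2=5.
Step 3. [r1c6∈{4}] r1c6 is down to just 4. So r1c6=4.
Step 4. [r4c4∈{1}] r4c4 is down to just 1. So r4c4=1.
Step 5. [r1c1∈{5,6}] across row 1, 6 lands solely at r1c1. So r1c1=6.
Step 6. [r2c3∈{2,4}] across row 2, 4 lands solely at r2c3. So r2c3=4.
Step 7. [r4c6∈{6}] nothing but 6 survives at r4c6. So r4c6=6.
Step 8. [r1c5∈{1}] only 1 remains possible at r1c5. So r1c5=1.
Step 9. [r2c6∈{3}] nothing but 3 survives at r2c6, so r2c6=3.
Step 10. [r2c2∈{2}] r2c2 has the single candidate 2, so r2c2=2.
Step 11. [r4c3∈{2}] r4c3 has the single candidate 2, so r4c3=2.
Step 12. [r5c1∈{5}] r5c1 has the single candidate 5, so r5c1=5.
Step 13. [r3c2∈{6}] only 6 remains possible at r3c2, so r3c2=6.
Step 14. [r1c3∈{5}] only 5 remains possible at r1c3 ⇒ r1c3=5.
Step 15. [r4c5∈{4}] r4c5 has the single candidate 4. So r4c5=4.
Step 16. [r5c4∈{3}] r5c4 is down to just 3. So r5c4=3.
Step 17. [r4c1∈{3}] r4c1 has the single candidate 3, so r4c1=3.
Step 18. [r5c5∈{2}] only 2 remains possible at r5c5. So r5c5=2.
Step 19. [r6c6∈{5}] r6c6 has the single candidate 5. So r6c6=5.
Step 20. [r3c3∈{1}] only 1 remains possible at r3c3 ⇒ r3c3=1.

Answer: 6 3 5 2 1 4 / 1 2 4 6 5 3 / 4 6 1 5 3 2 / 3 5 2 1 4 6 / 5 4 6 3 2 1 / 2 1 3 4 6 5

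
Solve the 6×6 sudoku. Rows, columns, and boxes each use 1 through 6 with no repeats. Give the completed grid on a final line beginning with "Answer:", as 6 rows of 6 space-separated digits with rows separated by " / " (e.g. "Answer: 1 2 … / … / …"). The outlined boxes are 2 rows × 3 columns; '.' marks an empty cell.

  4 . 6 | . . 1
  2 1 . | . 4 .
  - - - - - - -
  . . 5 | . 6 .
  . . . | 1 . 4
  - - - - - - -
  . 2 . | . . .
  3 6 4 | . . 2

Step 1. [r6c4∈{5}] nothing but 5 survives at r6c4, so r6c4=5.
Step 2. [r3c6∈{3}] nothing but 3 survives at r3c6, so r3c6=3.
Step 3. [r2c3∈{3}] r2c3's peers cover all but 3 ⇒ r2c3=3.
Step 4. [r5c6∈{6}] r5c6 is down to just 6, so r5c6=6.
Step 5. [r3c4∈{2}] r3c4 is down to just 2, so r3c4=2.
Step 6. [r5c3∈{1}] r5c3's peers cover all but 1 ⇒ r5c3=1.
Step 7. [r1c5∈{2,3,5}] across row 1, 2 lands solely at r1c5. So r1c5=2.
Step 8. [r5c5∈{3}] nothing but 3 survives at r5c5 ⇒ r5c5=3.
Step 9. [r4c5∈{5}] nothing but 5 survives at r4c5. So r4c5=5.
Step 10. [r1c4∈{3}] r1c4 has the single candidate 3 ⇒ r1c4=3.
Step 11. [r4c2∈{3}] r4c2's peers cover all but 3. So r4c2=3.
Step 12. [r3c1∈{1}] nothing but 1 survives at r3c1. So r3c1=1.
Step 13. [r4c1∈{6}] nothing but 6 survives at r4c1, so r4c1=6.
Step 14. [r5c1∈{5}] only 5 remains possible at r5c1 ⇒ r5c1=5.
Step 15. [r4c3∈{2}] only 2 remains possible at r4c3 ⇒ r4c3=2.
Step 16. [r3c2∈{4}] only 4 remains possible at r3c2. So r3c2=4.
Step 17. [r6c5∈{1}] r6c5 has the single candidate 1. So r6c5=1.
Step 18. [r1c2∈{5}] only 5 remains possible at r1c2, so r1c2=5.
Step 19. [r2c6∈{5}] r2c6's peers cover all but 5, so r2c6=5.
Step 20. [r2c4∈{6}] r2c4 has the single candidate 6, so r2c4=6.
Step 21. [r5c4∈{4}] r5c4 is down to just 4 ⇒ r5c4=4.

Answer: 4 5 6 3 2 1 / 2 1 3 6 4 5 / 1 4 5 2 6 3 / 6 3 2 1 5 4 / 5 2 1 4 3 6 / 3 6 4 5 1 2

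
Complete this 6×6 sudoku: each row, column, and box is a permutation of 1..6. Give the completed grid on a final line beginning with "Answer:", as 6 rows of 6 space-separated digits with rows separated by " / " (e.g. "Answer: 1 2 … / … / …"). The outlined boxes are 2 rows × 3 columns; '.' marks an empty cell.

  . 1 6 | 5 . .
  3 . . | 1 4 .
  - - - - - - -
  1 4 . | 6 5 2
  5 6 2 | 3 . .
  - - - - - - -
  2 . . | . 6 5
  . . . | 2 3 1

Step 1. [r2c3∈{5}] only 5 remains possible at r2c3 ⇒ r2c3=5.
Step 2. [r6c3∈{4}] only 4 remains possible at r6c3 ⇒ r6c3=4.
Step 3. [r3c3∈{3}] r3c3 has the single candidate 3, so r3c3=3.
Step 4. [r2c2∈{2}] r2c2's peers cover all but 2, so r2c2=2.
Step 5. [r1c5∈{2}] r1c5's peers cover all but 2, so r1c5=2.
Step 6. [r5c3∈{1}] r5c3 is down to just 1. So r5c3=1.
Step 7. [r4c6∈{4}] only 4 remains possible at r4c6 ⇒ r4c6=4.
Step 8. [r1c6∈{3}] r1c6 has the single candidate 3. So r1c6=3.
Step 9. [r4c5∈{1}] r4c5 has the single candidate 1. So r4c5=1.
Step 10. [r6c2∈{5}] nothing but 5 survives at r6c2. So r6c2=5.
Step 11. [r5c2∈{3}] r5c2's peers cover all but 3 ⇒ r5c2=3.
Step 12. [r1c1∈{4}] only 4 remains possible at r1c1 ⇒ r1c1=4.
Step 13. [r5c4∈{4}] only 4 remains possible at r5c4, so r5c4=4.
Step 14. [r2c6∈{6}] r2c6 has the single candidate 6, so r2c6=6.
Step 15. [r6c1∈{6}] only 6 remains possible at r6c1, so r6c1=6.

Answer: 4 1 6 5 2 3 / 3 2 5 1 4 6 / 1 4 3 6 5 2 / 5 6 2 3 1 4 / 2 3 1 4 6 5 / 6 5 4 2 3 1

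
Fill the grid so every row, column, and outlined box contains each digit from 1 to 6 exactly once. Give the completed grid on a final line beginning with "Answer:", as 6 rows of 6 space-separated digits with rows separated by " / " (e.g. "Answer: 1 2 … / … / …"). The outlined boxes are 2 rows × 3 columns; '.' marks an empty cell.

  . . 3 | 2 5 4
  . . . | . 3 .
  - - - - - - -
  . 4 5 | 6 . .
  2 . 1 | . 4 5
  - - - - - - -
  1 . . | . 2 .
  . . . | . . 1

Step 1. [r1c1∈{6}] nothing but 6 survives at r1c1 ⇒ r1c1=6.
Step 2. [r4c4∈{3}] r4c4 is down to just 3, so r4c4=3.
Step 3. [r6c5∈{6}] nothing but 6 survives at r6c5. So r6c5=6.
Step 4. [r5c3∈{4,6}] in col 3, 6 fits only at r5c3, so r5c3=6.
Step 5. [r5c4∈{4,5}] row 5 places 4 nowhere but r5c4 ⇒ r5c4=4.
Step 6. [r5c2∈{3,5}] r5c2 is the only open cell in row 5 admitting 5. So r5c2=5.
Step 7. [r6c2∈{2,3}] across col 2, 3 lands solely at r6c2 ⇒ r6c2=3.
Step 8. [r2c2∈{1,2}] in col 2, 2 fits only at r2c2. So r2c2=2.
Step 9. [r2c3∈{4}] nothing but 4 survives at r2c3. So r2c3=4.
Step 10. [r6c3∈{2}] r6c3 has the single candidate 2, so r6c3=2.
Step 11. [r6c4∈{5}] only 5 remains possible at r6c4. So r6c4=5.
Step 12. [r2c4∈{1}] r2c4 is down to just 1, so r2c4=1.
Step 13. [r1c2∈{1}] r1c2 has the single candidate 1. So r1c2=1.
Step 14. [r4c2∈{6}] nothing but 6 survives at r4c2, so r4c2=6.
Step 15. [r3c1∈{3}] only 3 remains possible at r3c1. So r3c1=3.
Step 16. [r5c6∈{3}] r5c6's peers cover all but 3 ⇒ r5c6=3.
Step 17. [r2c1∈{5}] only 5 remains possible at r2c1, so r2c1=5.
Step 18. [r3c6∈{2}] nothing but 2 survives at r3c6, so r3c6=2.
Step 19. [r3c5∈{1}] nothing but 1 survives at r3c5. So r3c5=1.
Step 20. [r6c1∈{4}] only 4 remains possible at r6c1, so r6c1=4.
Step 21. [r2c6∈{6}] r2c6 has the single candidate 6. So r2c6=6.

Answer: 6 1 3 2 5 4 / 5 2 4 1 3 6 / 3 4 5 6 1 2 / 2 6 1 3 4 5 / 1 5 6 4 2 3 / 4 3 2 5 6 1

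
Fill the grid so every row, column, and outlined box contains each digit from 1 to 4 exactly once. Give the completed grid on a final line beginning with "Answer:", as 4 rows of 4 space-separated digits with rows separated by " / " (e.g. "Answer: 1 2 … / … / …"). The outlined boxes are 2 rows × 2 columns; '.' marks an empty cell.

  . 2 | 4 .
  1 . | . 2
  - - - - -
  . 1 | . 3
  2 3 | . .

Step 1. [r4c4∈{1,4}] r4c4 is the only open cell in row 4 admitting 4 ⇒ r4c4=4.
Step 2. [r3c3∈{2}] nothing but 2 survives at r3c3 ⇒ r3c3=2.
Step 3. [r3c1∈{4}] nothing but 4 survives at r3c1. So r3c1=4.
Step 4. [r4c3∈{1}] r4c3 has the single candidate 1, so r4c3=1.
Step 5. [r2c2∈{4}] r2c2's peers cover all but 4 ⇒ r2c2=4.
Step 6. [r2c3∈{3}] only 3 remains possible at r2c3, so r2c3=3.
Step 7. [r1c4∈{1}] nothing but 1 survives at r1c4. So r1c4=1.
Step 8. [r1c1∈{3}] r1c1 is down to just 3 ⇒ r1c1=3.

Answer: 3 2 4 1 / 1 4 3 2 / 4 1 2 3 / 2 3 1 4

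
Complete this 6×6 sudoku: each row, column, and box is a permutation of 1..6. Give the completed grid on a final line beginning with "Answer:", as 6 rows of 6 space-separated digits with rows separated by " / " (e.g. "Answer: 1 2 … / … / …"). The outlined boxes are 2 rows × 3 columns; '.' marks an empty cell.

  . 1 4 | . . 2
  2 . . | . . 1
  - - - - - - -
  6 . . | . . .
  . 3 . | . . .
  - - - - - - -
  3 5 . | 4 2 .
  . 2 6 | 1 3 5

Step 1. [r4c1∈{1,4,5}] r4c1 is the only open cell in col 1 admitting 1 ⇒ r4c1=1.
Step 2. [r2c5∈{4,5,6}] across row 2, 4 lands solely at r2c5 ⇒ r2c5=4.
Step 3. [r1c4∈{3,5,6}] row 1 places 3 nowhere but r1c4, so r1c4=3.
Step 4. [r1c5∈{5,6}] across row 1, 6 lands solely at r1c5, so r1c5=6.
Step 5. [r4c5∈{5}] r4c5's peers cover all but 5. So r4c5=5.
Step 6. [r3c4∈{2}] r3c4 has the single candidate 2 ⇒ r3c4=2.
Step 7. [r4c6∈{4,6}] 4 has one home in row 4: r4c6. So r4c6=4.
Step 8. [r1c1∈{5}] r1c1's peers cover all but 5 ⇒ r1c1=5.
Step 9. [r4c3∈{2}] r4c3 has the single candidate 2 ⇒ r4c3=2.
Step 10. [r3c5∈{1}] nothing but 1 survives at r3c5, so r3c5=1.
Step 11. [r2c3∈{3}] r2c3's peers cover all but 3 ⇒ r2c3=3.
Step 12. [r3c2∈{4}] r3c2 has the single candidate 4, so r3c2=4.
Step 13. [r3c6∈{3}] r3c6 is down to just 3, so r3c6=3.
Step 14. [r6c1∈{4}] nothing but 4 survives at r6c1 ⇒ r6c1=4.
Step 15. [r3c3∈{5}] only 5 remains possible at r3c3 ⇒ r3c3=5.
Step 16. [r2c4∈{5}] nothing but 5 survives at r2c4 ⇒ r2c4=5.
Step 17. [r4c4∈{6}] r4c4 is down to just 6 ⇒ r4c4=6.
Step 18. [r2c2∈{6}] nothing but 6 survives at r2c2 ⇒ r2c2=6.
Step 19. [r5c6∈{6}] r5c6 has the single candidate 6 ⇒ r5c6=6.
Step 20. [r5c3∈{1}] only 1 remains possible at r5c3, so r5c3=1.

Answer: 5 1 4 3 6 2 / 2 6 3 5 4 1 / 6 4 5 2 1 3 / 1 3 2 6 5 4 / 3 5 1 4 2 6 / 4 2 6 1 3 5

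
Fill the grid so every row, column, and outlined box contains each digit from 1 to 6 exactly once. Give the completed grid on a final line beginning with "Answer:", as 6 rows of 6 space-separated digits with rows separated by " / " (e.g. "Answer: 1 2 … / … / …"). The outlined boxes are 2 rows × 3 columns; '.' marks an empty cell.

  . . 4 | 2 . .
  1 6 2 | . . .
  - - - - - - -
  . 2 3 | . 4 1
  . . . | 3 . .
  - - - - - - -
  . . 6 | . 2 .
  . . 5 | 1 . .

Step 1. [r3c4∈{5,6}] col 4 places 6 nowhere but r3c4. So r3c4=6.
Step 2. [r4c5∈{5}] r4c5 has the single candidate 5 ⇒ r4c5=5.
Step 3. [r2c5∈{3}] only 3 remains possible at r2c5, so r2c5=3.
Step 4. [r1c2∈{3,5}] in col 2, 5 fits only at r1c2, so r1c2=5.
Step 5. [r5c2∈{1,3,4}] r5c2 is the only open cell in row 5 admitting 1, so r5c2=1.
Step 6. [r6c2∈{3,4}] in col 2, 3 fits only at r6c2, so r6c2=3.
Step 7. [r5c1∈{4}] r5c1's peers cover all but 4 ⇒ r5c1=4.
Step 8. [r6c6∈{4,6}] across row 6, 4 lands solely at r6c6. So r6c6=4.
Step 9. [r5c4∈{5}] r5c4 is down to just 5, so r5c4=5.
Step 10. [r1c6∈{6}] r1c6's peers cover all but 6 ⇒ r1c6=6.
Step 11. [r4c6∈{2}] r4c6 is down to just 2 ⇒ r4c6=2.
Step 12. [r4c3∈{1}] nothing but 1 survives at r4c3. So r4c3=1.
Step 13. [r2c4∈{4}] only 4 remains possible at r2c4 ⇒ r2c4=4.
Step 14. [r4c1∈{6}] r4c1 has the single candidate 6, so r4c1=6.
Step 15. [r1c5∈{1}] r1c5 has the single candidate 1 ⇒ r1c5=1.
Step 16. [r4c2∈{4}] nothing but 4 survives at r4c2 ⇒ r4c2=4.
Step 17. [r5c6∈{3}] r5c6's peers cover all but 3 ⇒ r5c6=3.
Step 18. [r2c6∈{5}] r2c6 has the single candidate 5. So r2c6=5.
Step 19. [r6c1∈{2}] nothing but 2 survives at r6c1. So r6c1=2.
Step 20. [r6c5∈{6}] r6c5's peers cover all but 6. So r6c5=6.
Step 21. [r3c1∈{5}] r3c1's peers cover all but 5, so r3c1=5.
Step 22. [r1c1∈{3}] nothing but 3 survives at r1c1, so r1c1=3.

Answer: 3 5 4 2 1 6 / 1 6 2 4 3 5 / 5 2 3 6 4 1 / 6 4 1 3 5 2 / 4 1 6 5 2 3 / 2 3 5 1 6 4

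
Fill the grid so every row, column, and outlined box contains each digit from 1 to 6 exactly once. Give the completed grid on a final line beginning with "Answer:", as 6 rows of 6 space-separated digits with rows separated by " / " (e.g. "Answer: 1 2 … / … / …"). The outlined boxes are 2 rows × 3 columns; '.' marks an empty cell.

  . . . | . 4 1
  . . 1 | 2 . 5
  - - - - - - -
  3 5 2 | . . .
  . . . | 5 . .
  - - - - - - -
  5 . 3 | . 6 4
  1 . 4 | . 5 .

Step 1. [r1c4∈{3,6}] in box 2, 6 fits only at r1c4. So r1c4=6.
Step 2. [r6c2∈{2,6}] in row 6, 6 fits only at r6c2. So r6c2=6.
Step 3. [r4c5∈{1,2,3}] in col 5, 2 fits only at r4c5, so r4c5=2.
Step 4. [r4c3∈{6}] only 6 remains possible at r4c3. So r4c3=6.
Step 5. [r1c2∈{2,3}] r1c2 is the only open cell in row 1 admitting 3. So r1c2=3.
Step 6. [r4c1∈{4}] r4c1 has the single candidate 4, so r4c1=4.
Step 7. [r3c5∈{1}] nothing but 1 survives at r3c5. So r3c5=1.
Step 8. [r6c4∈{3}] r6c4 is down to just 3, so r6c4=3.
Step 9. [r5c2∈{2}] nothing but 2 survives at r5c2 ⇒ r5c2=2.
Step 10. [r2c2∈{4}] r2c2's peers cover all but 4, so r2c2=4.
Step 11. [r5c4∈{1}] nothing but 1 survives at r5c4, so r5c4=1.
Step 12. [r1c1∈{2}] only 2 remains possible at r1c1 ⇒ r1c1=2.
Step 13. [r3c6∈{6}] r3c6 has the single candidate 6. So r3c6=6.
Step 14. [r4c2∈{1}] nothing but 1 survives at r4c2 ⇒ r4c2=1.
Step 15. [r2c5∈{3}] r2c5 is down to just 3. So r2c5=3.
Step 16. [r3c4∈{4}] r3c4 has the single candidate 4, so r3c4=4.
Step 17. [r1c3∈{5}] r1c3 has the single candidate 5. So r1c3=5.
Step 18. [r2c1∈{6}] r2c1 has the single candidate 6. So r2c1=6.
Step 19. [r6c6∈{2}] nothing but 2 survives at r6c6. So r6c6=2.
Step 20. [r4c6∈{3}] r4c6 is down to just 3, so r4c6=3.

Answer: 2 3 5 6 4 1 / 6 4 1 2 3 5 / 3 5 2 4 1 6 / 4 1 6 5 2 3 / 5 2 3 1 6 4 / 1 6 4 3 5 2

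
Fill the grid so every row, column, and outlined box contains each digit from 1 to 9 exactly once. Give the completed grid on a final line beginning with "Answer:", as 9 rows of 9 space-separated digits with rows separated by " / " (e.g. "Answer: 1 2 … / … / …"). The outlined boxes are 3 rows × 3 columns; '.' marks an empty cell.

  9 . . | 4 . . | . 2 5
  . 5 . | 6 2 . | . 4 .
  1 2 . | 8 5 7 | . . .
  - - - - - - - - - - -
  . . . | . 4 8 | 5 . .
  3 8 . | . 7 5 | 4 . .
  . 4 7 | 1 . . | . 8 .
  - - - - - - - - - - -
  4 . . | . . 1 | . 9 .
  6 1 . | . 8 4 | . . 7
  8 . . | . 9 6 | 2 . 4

Step 1. [r8c7∈{3}] only 3 remains possible at r8c7, so r8c7=3.
Step 2. [r6c6∈{2,3,9}] across col 6, 2 lands solely at r6c6 ⇒ r6c6=2.
Step 3. [r7c5∈{3}] r7c5 has the single candidate 3, so r7c5=3.
Step 4. [r6c9∈{3,6,9}] in row 6, 3 fits only at r6c9. So r6c9=3.
Step 5. [r4c2∈{6,9}] r4c2 is the only open cell in col 2 admitting 9 ⇒ r4c2=9.
Step 6. [r1c2∈{3,6,7}] across col 2, 6 lands solely at r1c2. So r1c2=6.
Step 7. [r6c7∈{6,9}] in row 6, 9 fits only at r6c7, so r6c7=9.
Step 8. [r8c8∈{5}] nothing but 5 survives at r8c8 ⇒ r8c8=5.
Step 9. [r3c7∈{6}] r3c7 is down to just 6. So r3c7=6.
Step 10. [r1c7∈{1,7,8}] 7 has one home in row 1: r1c7, so r1c7=7.
Step 11. [r7c9∈{6,8}] 6 has one home in row 7: r7c9, so r7c9=6.
Step 12. [r2c9∈{1,8,9}] col 9 places 8 nowhere but r2c9. So r2c9=8.
Step 13. [r2c3∈{3}] r2c3's peers cover all but 3 ⇒ r2c3=3.
Step 14. [r4c1∈{2}] r4c1 has the single candidate 2, so r4c1=2.
Step 15. [r4c9∈{1}] r4c9's peers cover all but 1. So r4c9=1.
Step 16. [r5c8∈{6}] r5c8's peers cover all but 6. So r5c8=6.
Step 17. [r9c3∈{5}] nothing but 5 survives at r9c3, so r9c3=5.
Step 18. [r7c4∈{2,5,7}] across row 7, 5 lands solely at r7c4 ⇒ r7c4=5.
Step 19. [r9c4∈{7}] r9c4's peers cover all but 7 ⇒ r9c4=7.
Step 20. [r8c4∈{2}] nothing but 2 survives at r8c4, so r8c4=2.
Step 21. [r7c2∈{7}] r7c2's peers cover all but 7, so r7c2=7.
Step 22. [r4c3∈{6}] r4c3's peers cover all but 6. So r4c3=6.
Step 23. [r6c5∈{6}] nothing but 6 survives at r6c5, so r6c5=6.
Step 24. [r5c9∈{2}] only 2 remains possible at r5c9 ⇒ r5c9=2.
Step 25. [r8c3∈{9}] r8c3 has the single candidate 9 ⇒ r8c3=9.
Step 26. [r4c8∈{7}] r4c8's peers cover all but 7, so r4c8=7.
Step 27. [r9c8∈{1}] r9c8 has the single candidate 1. So r9c8=1.
Step 28. [r5c3∈{1}] only 1 remains possible at r5c3, so r5c3=1.
Step 29. [r3c8∈{3}] r3c8's peers cover all but 3 ⇒ r3c8=3.
Step 30. [r1c5∈{1}] r1c5's peers cover all but 1 ⇒ r1c5=1.
Step 31. [r3c3∈{4}] only 4 remains possible at r3c3, so r3c3=4.
Step 32. [r7c3∈{2}] nothing but 2 survives at r7c3. So r7c3=2.
Step 33. [r4c4∈{3}] r4c4's peers cover all but 3 ⇒ r4c4=3.
Step 34. [r7c7∈{8}] r7c7 has the single candidate 8, so r7c7=8.
Step 35. [r1c3∈{8}] r1c3 has the single candidate 8. So r1c3=8.
Step 36. [r2c7∈{1}] nothing but 1 survives at r2c7. So r2c7=1.
Step 37. [r5c4∈{9}] nothing but 9 survives at r5c4 ⇒ r5c4=9.
Step 38. [r6c1∈{5}] only 5 remains possible at r6c1. So r6c1=5.
Step 39. [r9c2∈{3}] nothing but 3 survives at r9c2 ⇒ r9c2=3.
Step 40. [r2c6∈{9}] only 9 remains possible at r2c6 ⇒ r2c6=9.
Step 41. [r2c1∈{7}] nothing but 7 survives at r2c1. So r2c1=7.
Step 42. [r1c6∈{3}] nothing but 3 survives at r1c6. So r1c6=3.
Step 43. [r3c9∈{9}] r3c9 is down to just 9 ⇒ r3c9=9.

Answer: 9 6 8 4 1 3 7 2 5 / 7 5 3 6 2 9 1 4 8 / 1 2 4 8 5 7 6 3 9 / 2 9 6 3 4 8 5 7 1 / 3 8 1 9 7 5 4 6 2 / 5 4 7 1 6 2 9 8 3 / 4 7 2 5 3 1 8 9 6 / 6 1 9 2 8 4 3 5 7 / 8 3 5 7 9 6 2 1 4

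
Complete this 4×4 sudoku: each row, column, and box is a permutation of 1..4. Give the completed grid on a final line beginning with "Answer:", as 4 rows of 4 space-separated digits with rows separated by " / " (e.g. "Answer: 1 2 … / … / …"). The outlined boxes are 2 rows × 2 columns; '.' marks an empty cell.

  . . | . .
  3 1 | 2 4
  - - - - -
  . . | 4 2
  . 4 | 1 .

Step 1. [r1c3∈{3}] only 3 remains possible at r1c3. So r1c3=3.
Step 2. [r1c2∈{2}] r1c2's peers cover all but 2. So r1c2=2.
Step 3. [r3c2∈{3}] r3c2 is down to just 3 ⇒ r3c2=3.
Step 4. [r1c1∈{4}] r1c1's peers cover all but 4, so r1c1=4.
Step 5. [r4c4∈{3}] r4c4's peers cover all but 3, so r4c4=3.
Step 6. [r3c1∈{1}] r3c1 is down to just 1, so r3c1=1.
Step 7. [r4c1∈{2}] r4c1 is down to just 2, so r4c1=2.
Step 8. [r1c4∈{1}] r1c4's peers cover all but 1. So r1c4=1.

Answer: 4 2 3 1 / 3 1 2 4 / 1 3 4 2 / 2 4 1 3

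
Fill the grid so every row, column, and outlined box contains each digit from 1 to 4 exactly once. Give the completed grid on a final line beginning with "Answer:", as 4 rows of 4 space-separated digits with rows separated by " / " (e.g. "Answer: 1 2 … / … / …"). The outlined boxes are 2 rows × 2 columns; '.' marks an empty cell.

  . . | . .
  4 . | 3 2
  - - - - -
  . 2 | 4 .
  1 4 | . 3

Step 1. [r1c2∈{1,3}] col 2 places 3 nowhere but r1c2. So r1c2=3.
Step 2. [r3c4∈{1}] only 1 remains possible at r3c4. So r3c4=1.
Step 3. [r2c2∈{1}] r2c2 is down to just 1. So r2c2=1.
Step 4. [r1c4∈{4}] r1c4 is down to just 4, so r1c4=4.
Step 5. [r3c1∈{3}] r3c1's peers cover all but 3, so r3c1=3.
Step 6. [r1c1∈{2}] r1c1 is down to just 2. So r1c1=2.
Step 7. [r4c3∈{2}] r4c3 has the single candidate 2 ⇒ r4c3=2.
Step 8. [r1c3∈{1}] nothing but 1 survives at r1c3 ⇒ r1c3=1.

Answer: 2 3 1 4 / 4 1 3 2 / 3 2 4 1 / 1 4 2 3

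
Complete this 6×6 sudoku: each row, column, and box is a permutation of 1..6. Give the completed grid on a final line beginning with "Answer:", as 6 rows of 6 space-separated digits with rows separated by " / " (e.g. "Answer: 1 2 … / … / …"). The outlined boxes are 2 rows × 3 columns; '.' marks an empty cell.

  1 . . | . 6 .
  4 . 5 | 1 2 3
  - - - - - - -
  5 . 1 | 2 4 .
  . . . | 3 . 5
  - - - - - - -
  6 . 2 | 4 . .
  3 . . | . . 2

Step 1. [r5c6∈{1}] r5c6 has the single candidate 1. So r5c6=1.
Step 2. [r4c3∈{4,6}] 6 has one home in col 3: r4c3. So r4c3=6.
Step 3. [r6c5∈{5}] r6c5 is down to just 5. So r6c5=5.
Step 4. [r1c2∈{2,3}] 2 has one home in row 1: r1c2. So r1c2=2.
Step 5. [r4c2∈{4}] r4c2's peers cover all but 4. So r4c2=4.
Step 6. [r6c4∈{6}] only 6 remains possible at r6c4, so r6c4=6.
Step 7. [r3c2∈{3}] r3c2's peers cover all but 3, so r3c2=3.
Step 8. [r2c2∈{6}] r2c2 has the single candidate 6. So r2c2=6.
Step 9. [r6c3∈{4}] nothing but 4 survives at r6c3 ⇒ r6c3=4.
Step 10. [r4c1∈{2}] r4c1's peers cover all but 2. So r4c1=2.
Step 11. [r6c2∈{1}] only 1 remains possible at r6c2. So r6c2=1.
Step 12. [r4c5∈{1}] r4c5 is down to just 1 ⇒ r4c5=1.
Step 13. [r5c2∈{5}] r5c2 is down to just 5, so r5c2=5.
Step 14. [r5c5∈{3}] nothing but 3 survives at r5c5, so r5c5=3.
Step 15. [r1c3∈{3}] only 3 remains possible at r1c3 ⇒ r1c3=3.
Step 16. [r1c4∈{5}] only 5 remains possible at r1c4. So r1c4=5.
Step 17. [r1c6∈{4}] r1c6's peers cover all but 4, so r1c6=4.
Step 18. [r3c6∈{6}] nothing but 6 survives at r3c6 ⇒ r3c6=6.

Answer: 1 2 3 5 6 4 / 4 6 5 1 2 3 / 5 3 1 2 4 6 / 2 4 6 3 1 5 / 6 5 2 4 3 1 / 3 1 4 6 5 2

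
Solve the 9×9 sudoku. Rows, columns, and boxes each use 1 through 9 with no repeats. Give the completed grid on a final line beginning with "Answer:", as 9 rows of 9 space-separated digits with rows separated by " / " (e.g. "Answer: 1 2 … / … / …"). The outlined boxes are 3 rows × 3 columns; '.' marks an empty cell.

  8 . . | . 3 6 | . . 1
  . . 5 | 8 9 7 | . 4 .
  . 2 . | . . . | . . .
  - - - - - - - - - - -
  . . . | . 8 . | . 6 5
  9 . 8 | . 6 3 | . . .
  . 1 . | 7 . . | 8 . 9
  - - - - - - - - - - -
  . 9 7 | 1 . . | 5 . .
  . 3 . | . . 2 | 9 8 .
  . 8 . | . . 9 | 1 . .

Step 1. [r7c5∈{4}] only 4 remains possible at r7c5 ⇒ r7c5=4.
Step 2. [r1c4∈{2,4,5}] 2 has one home in box 2: r1c4, so r1c4=2.
Step 3. [r1c7∈{7}] r1c7's peers cover all but 7 ⇒ r1c7=7.
Step 4. [r2c2∈{6}] nothing but 6 survives at r2c2, so r2c2=6.
Step 5. [r1c2∈{4}] r1c2's peers cover all but 4. So r1c2=4.
Step 6. [r9c4∈{3,5,6}] col 4 places 3 nowhere but r9c4, so r9c4=3.
Step 7. [r8c4∈{5,6}] across col 4, 6 lands solely at r8c4 ⇒ r8c4=6.
Step 8. [r6c5∈{2,5}] 2 has one home in col 5: r6c5. So r6c5=2.
Step 9. [r6c8∈{3}] r6c8's peers cover all but 3, so r6c8=3.
Step 10. [r7c8∈{2}] r7c8 has the single candidate 2 ⇒ r7c8=2.
Step 11. [r2c1∈{1,3}] in row 2, 1 fits only at r2c1. So r2c1=1.
Step 12. [r9c8∈{7}] r9c8 has the single candidate 7. So r9c8=7.
Step 13. [r8c9∈{4}] r8c9's peers cover all but 4, so r8c9=4.
Step 14. [r7c1∈{6}] nothing but 6 survives at r7c1 ⇒ r7c1=6.
Step 15. [r8c1∈{5}] r8c1 is down to just 5, so r8c1=5.
Step 16. [r6c1∈{4}] r6c1 is down to just 4, so r6c1=4.
Step 17. [r9c1∈{2}] r9c1 is down to just 2, so r9c1=2.
Step 18. [r7c9∈{3}] r7c9's peers cover all but 3. So r7c9=3.
Step 19. [r5c9∈{2,7}] across col 9, 7 lands solely at r5c9. So r5c9=7.
Step 20. [r5c7∈{2,4}] row 5 places 2 nowhere but r5c7, so r5c7=2.
Step 21. [r5c4∈{4,5}] 4 has one home in row 5: r5c4 ⇒ r5c4=4.
Step 22. [r3c4∈{5}] r3c4's peers cover all but 5 ⇒ r3c4=5.
Step 23. [r3c7∈{3,6}] r3c7 is the only open cell in col 7 admitting 6. So r3c7=6.
Step 24. [r3c8∈{9}] r3c8 has the single candidate 9 ⇒ r3c8=9.
Step 25. [r3c1∈{3,7}] in row 3, 7 fits only at r3c1 ⇒ r3c1=7.
Step 26. [r3c3∈{3}] r3c3's peers cover all but 3. So r3c3=3.
Step 27. [r3c5∈{1}] r3c5 is down to just 1. So r3c5=1.
Step 28. [r1c3∈{9}] r1c3's peers cover all but 9 ⇒ r1c3=9.
Step 29. [r5c8∈{1}] nothing but 1 survives at r5c8, so r5c8=1.
Step 30. [r6c6∈{5}] r6c6 is down to just 5. So r6c6=5.
Step 31. [r8c3∈{1}] nothing but 1 survives at r8c3, so r8c3=1.
Step 32. [r9c9∈{6}] nothing but 6 survives at r9c9. So r9c9=6.
Step 33. [r7c6∈{8}] r7c6 has the single candidate 8. So r7c6=8.
Step 34. [r4c2∈{7}] only 7 remains possible at r4c2. So r4c2=7.
Step 35. [r2c9∈{2}] r2c9 has the single candidate 2, so r2c9=2.
Step 36. [r9c5∈{5}] nothing but 5 survives at r9c5. So r9c5=5.
Step 37. [r4c4∈{9}] nothing but 9 survives at r4c4. So r4c4=9.
Step 38. [r9c3∈{4}] r9c3 is down to just 4 ⇒ r9c3=4.
Step 39. [r2c7∈{3}] only 3 remains possible at r2c7. So r2c7=3.
Step 40. [r3c9∈{8}] r3c9 has the single candidate 8, so r3c9=8.
Step 41. [r6c3∈{6}] r6c3 is down to just 6 ⇒ r6c3=6.
Step 42. [r3c6∈{4}] nothing but 4 survives at r3c6 ⇒ r3c6=4.
Step 43. [r8c5∈{7}] r8c5 has the single candidate 7, so r8c5=7.
Step 44. [r1c8∈{5}] r1c8 has the single candidate 5. So r1c8=5.
Step 45. [r4c6∈{1}] r4c6 is down to just 1, so r4c6=1.
Step 46. [r5c2∈{5}] r5c2 is down to just 5, so r5c2=5.
Step 47. [r4c7∈{4}] r4c7 has the single candidate 4, so r4c7=4.
Step 48. [r4c3∈{2}] r4c3's peers cover all but 2. So r4c3=2.
Step 49. [r4c1∈{3}] nothing but 3 survives at r4c1, so r4c1=3.

Answer: 8 4 9 2 3 6 7 5 1 / 1 6 5 8 9 7 3 4 2 / 7 2 3 5 1 4 6 9 8 / 3 7 2 9 8 1 4 6 5 / 9 5 8 4 6 3 2 1 7 / 4 1 6 7 2 5 8 3 9 / 6 9 7 1 4 8 5 2 3 / 5 3 1 6 7 2 9 8 4 / 2 8 4 3 5 9 1 7 6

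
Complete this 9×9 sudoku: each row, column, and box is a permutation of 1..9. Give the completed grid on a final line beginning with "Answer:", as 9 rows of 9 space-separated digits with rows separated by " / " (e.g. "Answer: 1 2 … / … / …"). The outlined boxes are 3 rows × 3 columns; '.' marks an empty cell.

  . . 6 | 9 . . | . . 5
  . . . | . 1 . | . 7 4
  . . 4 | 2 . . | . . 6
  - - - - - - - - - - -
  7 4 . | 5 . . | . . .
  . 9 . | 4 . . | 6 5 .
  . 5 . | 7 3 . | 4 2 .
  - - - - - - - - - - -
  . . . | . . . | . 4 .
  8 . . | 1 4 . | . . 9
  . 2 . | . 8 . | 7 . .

Step 1. [r2c4∈{3,6,8}] col 4 places 8 nowhere but r2c4, so r2c4=8.
Step 2. [r2c2∈{3}] r2c2 is down to just 3, so r2c2=3.
Step 3. [r7c9∈{1,2,3,8}] col 9 places 2 nowhere but r7c9, so r7c9=2.
Step 4. [r6c6∈{1,6,8,9}] across row 6, 9 lands solely at r6c6. So r6c6=9.
Step 5. [r7c7∈{1,3,5,8}] row 7 places 8 nowhere but r7c7 ⇒ r7c7=8.
Step 6. [r8c6∈{2,3,5,6,7}] 2 has one home in row 8: r8c6 ⇒ r8c6=2.
Step 7. [r9c1∈{1,3,4,5,6,9}] row 9 places 4 nowhere but r9c1, so r9c1=4.
Step 8. [r9c3∈{1,3,5,9}] row 9 places 9 nowhere but r9c3. So r9c3=9.
Step 9. [r9c6∈{3,5,6}] r9c6 is the only open cell in row 9 admitting 5. So r9c6=5.
Step 10. [r1c5∈{7}] only 7 remains possible at r1c5 ⇒ r1c5=7.
Step 11. [r3c6∈{3}] r3c6 is down to just 3, so r3c6=3.
Step 12. [r3c2∈{1,7,8}] 7 has one home in row 3: r3c2. So r3c2=7.
Step 13. [r3c8∈{1,8,9}] row 3 places 8 nowhere but r3c8. So r3c8=8.
Step 14. [r4c8∈{1,3,9}] r4c8 is the only open cell in col 8 admitting 9. So r4c8=9.
Step 15. [r8c3∈{3,5,7}] r8c3 is the only open cell in row 8 admitting 7 ⇒ r8c3=7.
Step 16. [r5c9∈{1,3,7,8}] row 5 places 7 nowhere but r5c9. So r5c9=7.
Step 17. [r5c5∈{2}] r5c5 has the single candidate 2. So r5c5=2.
Step 18. [r4c3∈{1,2,3,8}] 2 has one home in row 4: r4c3. So r4c3=2.
Step 19. [r8c2∈{6}] only 6 remains possible at r8c2. So r8c2=6.
Step 20. [r8c8∈{3}] only 3 remains possible at r8c8 ⇒ r8c8=3.
Step 21. [r1c8∈{1}] r1c8's peers cover all but 1, so r1c8=1.
Step 22. [r3c1∈{1,5,9}] across row 3, 1 lands solely at r3c1. So r3c1=1.
Step 23. [r4c7∈{1,3}] col 7 places 1 nowhere but r4c7 ⇒ r4c7=1.
Step 24. [r2c1∈{2,5,9}] 9 has one home in col 1: r2c1, so r2c1=9.
Step 25. [r6c3∈{1,8}] 1 has one home in row 6: r6c3. So r6c3=1.
Step 26. [r7c1∈{3,5}] in col 1, 5 fits only at r7c1 ⇒ r7c1=5.
Step 27. [r4c5∈{6}] only 6 remains possible at r4c5. So r4c5=6.
Step 28. [r5c3∈{3,8}] r5c3 is the only open cell in col 3 admitting 8. So r5c3=8.
Step 29. [r9c4∈{3,6}] r9c4 is the only open cell in row 9 admitting 3, so r9c4=3.
Step 30. [r4c9∈{3,8}] in row 4, 3 fits only at r4c9. So r4c9=3.
Step 31. [r1c7∈{2,3}] in row 1, 3 fits only at r1c7. So r1c7=3.
Step 32. [r7c6∈{6,7}] r7c6 is the only open cell in row 7 admitting 7. So r7c6=7.
Step 33. [r8c7∈{5}] r8c7's peers cover all but 5. So r8c7=5.
Step 34. [r3c5∈{5}] r3c5 has the single candidate 5 ⇒ r3c5=5.
Step 35. [r6c1∈{6}] only 6 remains possible at r6c1. So r6c1=6.
Step 36. [r1c6∈{4}] only 4 remains possible at r1c6. So r1c6=4.
Step 37. [r2c7∈{2}] r2c7 has the single candidate 2. So r2c7=2.
Step 38. [r7c3∈{3}] nothing but 3 survives at r7c3, so r7c3=3.
Step 39. [r5c6∈{1}] r5c6 has the single candidate 1, so r5c6=1.
Step 40. [r7c5∈{9}] r7c5 is down to just 9 ⇒ r7c5=9.
Step 41. [r5c1∈{3}] r5c1 has the single candidate 3. So r5c1=3.
Step 42. [r7c4∈{6}] r7c4 has the single candidate 6, so r7c4=6.
Step 43. [r3c7∈{9}] nothing but 9 survives at r3c7. So r3c7=9.
Step 44. [r7c2∈{1}] r7c2 has the single candidate 1. So r7c2=1.
Step 45. [r2c3∈{5}] r2c3 has the single candidate 5, so r2c3=5.
Step 46. [r1c1∈{2}] r1c1 is down to just 2, so r1c1=2.
Step 47. [r9c9∈{1}] nothing but 1 survives at r9c9 ⇒ r9c9=1.
Step 48. [r2c6∈{6}] r2c6 is down to just 6, so r2c6=6.
Step 49. [r1c2∈{8}] only 8 remains possible at r1c2 ⇒ r1c2=8.
Step 50. [r4c6∈{8}] r4c6 is down to just 8 ⇒ r4c6=8.
Step 51. [r6c9∈{8}] only 8 remains possible at r6c9, so r6c9=8.
Step 52. [r9c8∈{6}] r9c8 has the single candidate 6 ⇒ r9c8=6.

Answer: 2 8 6 9 7 4 3 1 5 / 9 3 5 8 1 6 2 7 4 / 1 7 4 2 5 3 9 8 6 / 7 4 2 5 6 8 1 9 3 / 3 9 8 4 2 1 6 5 7 / 6 5 1 7 3 9 4 2 8 / 5 1 3 6 9 7 8 4 2 / 8 6 7 1 4 2 5 3 9 / 4 2 9 3 8 5 7 6 1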